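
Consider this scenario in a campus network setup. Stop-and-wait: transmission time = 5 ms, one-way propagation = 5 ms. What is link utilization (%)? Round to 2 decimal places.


Given: Ttrans = 5 ms, Tprop = 5 ms
RTT = 2 * Tprop = 2 * 5 = 10 ms
U = Ttrans / (Ttrans + RTT)
U = 5 / (5 + 10)
U = 5 / 15 = 0.333333
U% = 33.33%

33.33


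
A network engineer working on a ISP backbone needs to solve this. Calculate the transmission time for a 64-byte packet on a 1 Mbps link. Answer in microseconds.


Given: packet = 64 bytes, bandwidth = 1 Mbps
Packet in bits = 64 * 8 = 512 bits
Bandwidth = 1 * 10^6 = 1000000 bps
Time = 512 / 1000000 seconds
Time in us = 512 * 10^6 / 1000000 = 512

512


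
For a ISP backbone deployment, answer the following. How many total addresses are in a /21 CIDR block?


Given: CIDR prefix /21
Host bits = 32 - 21 = 11
Total addresses = 2^11 = 2048

2048


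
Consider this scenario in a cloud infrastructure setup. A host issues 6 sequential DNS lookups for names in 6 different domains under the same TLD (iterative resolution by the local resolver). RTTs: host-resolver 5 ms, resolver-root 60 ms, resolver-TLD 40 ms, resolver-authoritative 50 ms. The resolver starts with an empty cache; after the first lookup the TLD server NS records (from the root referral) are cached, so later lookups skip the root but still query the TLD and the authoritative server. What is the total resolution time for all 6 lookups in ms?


Lookup 1 (cold cache): local + root + TLD + auth = 5 + 60 + 40 + 50 = 155 ms
Lookups 2..6 (TLD NS cached -> skip root; new domain -> still ask TLD and auth): local + TLD + auth = 5 + 40 + 50 = 95 ms each
Remaining 5 lookups: 5 * 95 = 475 ms
Total = 155 + 475 = 630 ms

630


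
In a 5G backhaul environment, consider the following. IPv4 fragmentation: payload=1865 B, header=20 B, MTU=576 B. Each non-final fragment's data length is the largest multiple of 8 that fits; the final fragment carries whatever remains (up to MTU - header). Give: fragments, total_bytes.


Max data per non-final fragment = floor((MTU - header)/8)*8 = floor((576 - 20)/8)*8 = floor(556/8)*8 = 552 B
Final fragment needs no 8-byte alignment: it can carry up to MTU - header = 556 B
Non-final fragments needed = ceil((payload - 556) / 552) = ceil(1309/552) = ceil(2.3714) = 3
Number of fragments = 3 + 1 = 4
Fragment sizes (data): 3 * 552 B + 209 B (last, 209 <= 556 OK)
Total bytes sent = payload + n_frags * header = 1865 + 4*20 = 1865 + 80 = 1945 B

4, 1945


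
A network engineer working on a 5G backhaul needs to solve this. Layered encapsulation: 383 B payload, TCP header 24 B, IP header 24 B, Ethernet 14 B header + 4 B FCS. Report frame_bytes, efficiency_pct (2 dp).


TCP segment = 383 + 24 = 407 B
IP packet = 407 + 24 = 431 B
Ethernet frame = 431 + 14 + 4 = 449 B
Efficiency = app / frame = 383 / 449 = 0.853007 = 85.3007% -> 85.30% (2 dp)

449, 85.30


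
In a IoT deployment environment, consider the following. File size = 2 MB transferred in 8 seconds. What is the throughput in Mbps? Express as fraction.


Given: file = 2 MB, time = 8 s
File in Mb = 2 * 8 = 16 Mb
Throughput = 16 / 8 Mbps
Throughput = 2 Mbps

2


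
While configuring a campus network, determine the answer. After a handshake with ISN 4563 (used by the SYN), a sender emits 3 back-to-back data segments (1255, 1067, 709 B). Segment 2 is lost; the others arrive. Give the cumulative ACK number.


SYN uses sequence number 4563; first data byte = ISN + 1 = 4564.
Segment 1: SEQ = 4564, len = 1255 B, covers [4564, 5818]
Segment 2: SEQ = 5819, len = 1067 B, covers [5819, 6885] [LOST]
Segment 3: SEQ = 6886, len = 709 B, covers [6886, 7594]
In-order data received: bytes [4564, 5818] (segments 1..1).
Segment 2 missing -> gap begins at byte 5819; later segments buffered out of order.
Cumulative ACK = next expected in-order byte = 4564 + 1255 = 5819

5819


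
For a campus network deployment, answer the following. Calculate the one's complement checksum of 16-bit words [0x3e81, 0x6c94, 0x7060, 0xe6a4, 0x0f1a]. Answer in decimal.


Given words: [0x3e81, 0x6c94, 0x7060, 0xe6a4, 0x0f1a]
Step 1: Sum all words
Raw sum = 16001 + 27796 + 28768 + 59044 + 3866 = 135475
Step 2: Fold carry: (4403 + 2) = 4405
One's complement = ~4405 & 0xFFFF = 61130

61130


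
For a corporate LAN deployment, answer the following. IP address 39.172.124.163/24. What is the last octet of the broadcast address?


Given: IP = 39.172.124.163, prefix = /24
Host bits = 32 - 24 = 8
Network last octet = 163 AND mask = 0
Host part size = 2^8 - 1 = 255
Broadcast last octet = 0 OR 255 = 255

255


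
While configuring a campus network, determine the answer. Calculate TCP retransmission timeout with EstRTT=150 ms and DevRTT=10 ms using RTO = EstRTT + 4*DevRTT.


Given: EstRTT = 150 ms, DevRTT = 10 ms
Timeout = EstRTT + 4 * DevRTT
4 * DevRTT = 4 * 10 = 40
Timeout = 150 + 40 = 190 ms

190


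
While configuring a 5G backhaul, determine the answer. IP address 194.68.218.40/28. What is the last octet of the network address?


Given: IP = 194.68.218.40, prefix = /28
Subnet mask = 255.255.255.240
Last octet of IP: 40
Last octet of mask: 240
Network last octet = 40 AND 240 = 32

32


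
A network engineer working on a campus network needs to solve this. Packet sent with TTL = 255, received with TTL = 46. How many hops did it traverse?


Given: initial TTL = 255, received TTL = 46
Hops = initial TTL - received TTL
Hops = 255 - 46 = 209

209


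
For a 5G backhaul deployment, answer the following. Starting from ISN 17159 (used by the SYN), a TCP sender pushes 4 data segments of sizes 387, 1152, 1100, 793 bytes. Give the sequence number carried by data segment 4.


The SYN occupies sequence number ISN = 17159, so the first data byte is ISN + 1 = 17160.
SEQ of data segment i = (ISN + 1) + sum of payload sizes of segments 1..i-1.
Segment 1: SEQ = 17160, payload = 387 bytes
Segment 2: SEQ = 17547, payload = 1152 bytes
Segment 3: SEQ = 18699, payload = 1100 bytes
Segment 4: SEQ = 19799, payload = 793 bytes
SEQ of segment 4 = 17160 + 387 + 1152 + 1100 = 19799

19799


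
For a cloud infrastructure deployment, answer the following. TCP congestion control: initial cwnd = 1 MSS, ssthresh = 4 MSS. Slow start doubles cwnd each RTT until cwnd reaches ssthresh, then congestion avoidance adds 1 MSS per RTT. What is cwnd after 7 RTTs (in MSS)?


RTT 0: cwnd = 1 MSS (initial)
RTT 1: cwnd = 2 MSS (slow start, doubled)
RTT 2: cwnd = 4 MSS (slow start, doubled)
RTT 3: cwnd = 5 MSS (congestion avoidance, +1)
RTT 4: cwnd = 6 MSS (congestion avoidance, +1)
RTT 5: cwnd = 7 MSS (congestion avoidance, +1)
RTT 6: cwnd = 8 MSS (congestion avoidance, +1)
RTT 7: cwnd = 9 MSS (congestion avoidance, +1)

9


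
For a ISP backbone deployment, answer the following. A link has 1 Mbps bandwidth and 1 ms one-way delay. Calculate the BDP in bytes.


Given: bandwidth = 1 Mbps, delay = 1 ms
BDP in bits = 1 * 10^6 * 1 / 1000
BDP in bits = 1000
BDP in bytes = 1000 / 8 = 125

125


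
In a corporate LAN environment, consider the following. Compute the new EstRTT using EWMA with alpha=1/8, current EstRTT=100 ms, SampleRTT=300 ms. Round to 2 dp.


Given: EstRTT = 100 ms, SampleRTT = 300 ms, alpha = 1/8
New EstRTT = (1 - alpha) * EstRTT + alpha * SampleRTT
(7/8) * 100 = 87.5
(1/8) * 300 = 37.5
New EstRTT = 87.5 + 37.5 = 125 ms -> 125.00 ms (2 dp)

125.00


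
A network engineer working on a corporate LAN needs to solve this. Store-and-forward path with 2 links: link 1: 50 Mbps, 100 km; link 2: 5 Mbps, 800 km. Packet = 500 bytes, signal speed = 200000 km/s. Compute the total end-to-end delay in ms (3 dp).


Packet = 500 bytes = 4000 bits. Store-and-forward: sum (t_trans + t_prop) per link.
Link 1: t_trans = 4000/(50*10^6) s = 0.0800 ms; t_prop = 100/200000 s = 0.5000 ms; subtotal = 0.5800 ms
Link 2: t_trans = 4000/(5*10^6) s = 0.8000 ms; t_prop = 800/200000 s = 4.0000 ms; subtotal = 4.8000 ms
End-to-end = 0.5800 + 4.8000 = 5.3800 ms -> 5.380 ms (3 dp)

5.380


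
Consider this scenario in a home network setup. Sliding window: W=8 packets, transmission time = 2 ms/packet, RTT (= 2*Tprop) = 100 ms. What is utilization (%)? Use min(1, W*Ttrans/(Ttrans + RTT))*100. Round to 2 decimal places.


Given: W = 8, Ttrans = 2 ms, RTT = 100 ms (= 2 * Tprop, Tprop = 50 ms)
Cycle time = Ttrans + RTT = 2 + 100 = 102 ms (first packet sent until its ACK returns)
W * Ttrans = 8 * 2 = 16 ms of sending per cycle
W * Ttrans / (Ttrans + RTT) = 16 / 102 = 0.156863
U = min(1, 0.156863) = 0.156863
U% = 15.69%

15.69


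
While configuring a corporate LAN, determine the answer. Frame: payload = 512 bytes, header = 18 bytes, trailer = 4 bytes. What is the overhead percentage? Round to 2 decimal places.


Given: payload = 512 B, header = 18 B, trailer = 4 B
Overhead bytes = header + trailer = 18 + 4 = 22
Total frame = payload + overhead = 512 + 22 = 534
Overhead % = 22 / 534 * 100 = 4.1199% -> 4.12% (2 dp)

4.12


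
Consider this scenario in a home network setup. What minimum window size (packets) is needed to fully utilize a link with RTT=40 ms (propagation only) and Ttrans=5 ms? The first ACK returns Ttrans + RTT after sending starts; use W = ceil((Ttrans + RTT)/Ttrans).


Given: Ttrans = 5 ms, RTT = 40 ms (= 2 * Tprop, Tprop = 20 ms)
Time until first ACK returns = Ttrans + RTT = 5 + 40 = 45 ms
Need W * Ttrans >= Ttrans + RTT  ->  W >= (Ttrans + RTT) / Ttrans
(Ttrans + RTT) / Ttrans = 45 / 5 = 9
W_min = ceil(9) = 9

9


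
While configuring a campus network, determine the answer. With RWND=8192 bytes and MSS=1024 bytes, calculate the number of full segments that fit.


Given: RWND = 8192 bytes, MSS = 1024 bytes
Full segments = floor(RWND / MSS)
Full segments = floor(8192 / 1024)
Full segments = floor(8.0) = 8

8


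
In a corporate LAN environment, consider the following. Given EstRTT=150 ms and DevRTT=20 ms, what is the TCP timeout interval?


Given: EstRTT = 150 ms, DevRTT = 20 ms
Timeout = EstRTT + 4 * DevRTT
4 * DevRTT = 4 * 20 = 80
Timeout = 150 + 80 = 230 ms

230


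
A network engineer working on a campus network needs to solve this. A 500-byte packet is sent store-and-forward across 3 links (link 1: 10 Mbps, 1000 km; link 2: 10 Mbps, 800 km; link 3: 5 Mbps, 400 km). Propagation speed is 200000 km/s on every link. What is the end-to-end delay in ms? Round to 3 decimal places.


Packet = 500 bytes = 4000 bits. Store-and-forward: sum (t_trans + t_prop) per link.
Link 1: t_trans = 4000/(10*10^6) s = 0.4000 ms; t_prop = 1000/200000 s = 5.0000 ms; subtotal = 5.4000 ms
Link 2: t_trans = 4000/(10*10^6) s = 0.4000 ms; t_prop = 800/200000 s = 4.0000 ms; subtotal = 4.4000 ms
Link 3: t_trans = 4000/(5*10^6) s = 0.8000 ms; t_prop = 400/200000 s = 2.0000 ms; subtotal = 2.8000 ms
End-to-end = 5.4000 + 4.4000 + 2.8000 = 12.6000 ms -> 12.600 ms (3 dp)

12.600


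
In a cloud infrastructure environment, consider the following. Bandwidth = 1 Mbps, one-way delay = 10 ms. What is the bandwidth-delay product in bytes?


Given: bandwidth = 1 Mbps, delay = 10 ms
BDP in bits = 1 * 10^6 * 10 / 1000
BDP in bits = 10000
BDP in bytes = 10000 / 8 = 1250

1250


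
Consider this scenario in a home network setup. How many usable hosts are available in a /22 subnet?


Given: subnet mask /22
Host bits = 32 - 22 = 10
Total addresses = 2^10 = 1024
Usable hosts = 1024 - 2 (network + broadcast) = 1022

1022


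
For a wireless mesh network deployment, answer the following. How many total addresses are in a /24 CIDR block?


Given: CIDR prefix /24
Host bits = 32 - 24 = 8
Total addresses = 2^8 = 256

256


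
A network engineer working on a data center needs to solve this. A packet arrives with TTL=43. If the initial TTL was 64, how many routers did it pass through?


Given: initial TTL = 64, received TTL = 43
Hops = initial TTL - received TTL
Hops = 64 - 43 = 21

21


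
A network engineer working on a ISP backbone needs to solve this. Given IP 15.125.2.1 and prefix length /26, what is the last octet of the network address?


Given: IP = 15.125.2.1, prefix = /26
Subnet mask = 255.255.255.192
Last octet of IP: 1
Last octet of mask: 192
Network last octet = 1 AND 192 = 0

0


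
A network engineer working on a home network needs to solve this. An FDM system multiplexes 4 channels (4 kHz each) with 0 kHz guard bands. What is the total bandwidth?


Given: 4 channels, 4 kHz each, guard = 0 kHz
Channel bandwidth = 4 * 4 = 16 kHz
Guard bands = 3 gaps * 0 kHz = 0 kHz
Total = 16 + 0 = 16 kHz

16


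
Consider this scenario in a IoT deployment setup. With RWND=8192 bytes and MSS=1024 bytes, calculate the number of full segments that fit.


Given: RWND = 8192 bytes, MSS = 1024 bytes
Full segments = floor(RWND / MSS)
Full segments = floor(8192 / 1024)
Full segments = floor(8.0) = 8

8


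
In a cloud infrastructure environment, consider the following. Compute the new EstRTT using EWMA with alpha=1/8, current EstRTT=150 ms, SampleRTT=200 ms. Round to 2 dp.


Given: EstRTT = 150 ms, SampleRTT = 200 ms, alpha = 1/8
New EstRTT = (1 - alpha) * EstRTT + alpha * SampleRTT
(7/8) * 150 = 131.25
(1/8) * 200 = 25
New EstRTT = 131.25 + 25 = 156.25 ms -> 156.25 ms (2 dp)

156.25


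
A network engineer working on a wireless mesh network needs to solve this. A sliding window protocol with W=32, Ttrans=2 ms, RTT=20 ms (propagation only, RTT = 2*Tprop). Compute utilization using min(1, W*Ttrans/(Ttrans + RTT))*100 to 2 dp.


Given: W = 32, Ttrans = 2 ms, RTT = 20 ms (= 2 * Tprop, Tprop = 10 ms)
Cycle time = Ttrans + RTT = 2 + 20 = 22 ms (first packet sent until its ACK returns)
W * Ttrans = 32 * 2 = 64 ms of sending per cycle
W * Ttrans / (Ttrans + RTT) = 64 / 22 = 2.909091
U = min(1, 2.909091) = 1.000000
U% = 100.00%

100.00


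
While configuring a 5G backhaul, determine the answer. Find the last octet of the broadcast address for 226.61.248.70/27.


Given: IP = 226.61.248.70, prefix = /27
Host bits = 32 - 27 = 5
Network last octet = 70 AND mask = 64
Host part size = 2^5 - 1 = 31
Broadcast last octet = 64 OR 31 = 95

95


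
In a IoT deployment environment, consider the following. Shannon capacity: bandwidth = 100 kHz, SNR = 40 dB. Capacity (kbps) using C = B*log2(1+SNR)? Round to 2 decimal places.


Given: B = 100 kHz, SNR = 40 dB
SNR linear = 10^(40/10) = 10000
1 + SNR = 10001
log2(10001) = 13.2878566418
C = 100 * 1000 * 13.2878566418 = 1328785.6642 bps
C = 1328.785664 kbps -> 1328.79 kbps (2 dp)

1328.79


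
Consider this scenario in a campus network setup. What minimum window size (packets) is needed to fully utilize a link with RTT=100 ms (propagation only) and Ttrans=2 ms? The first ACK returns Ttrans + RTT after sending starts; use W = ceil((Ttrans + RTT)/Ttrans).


Given: Ttrans = 2 ms, RTT = 100 ms (= 2 * Tprop, Tprop = 50 ms)
Time until first ACK returns = Ttrans + RTT = 2 + 100 = 102 ms
Need W * Ttrans >= Ttrans + RTT  ->  W >= (Ttrans + RTT) / Ttrans
(Ttrans + RTT) / Ttrans = 102 / 2 = 51
W_min = ceil(51) = 51

51


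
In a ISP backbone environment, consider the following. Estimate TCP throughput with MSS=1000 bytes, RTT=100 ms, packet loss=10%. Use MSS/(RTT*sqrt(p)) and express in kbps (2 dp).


Given: MSS = 1000 bytes, RTT = 100 ms, loss = 10%
RTT in seconds = 100 / 1000 = 0.1
Loss rate = 10% = 0.1
sqrt(loss) = sqrt(0.1) = 0.316227766017
Throughput (bytes/s) = 1000 / (0.1 * 0.316227766017) = 31622.7766
Throughput (kbps) = 31622.7766 * 8 / 1000 = 252.982213 -> 252.98 kbps (2 dp)

252.98


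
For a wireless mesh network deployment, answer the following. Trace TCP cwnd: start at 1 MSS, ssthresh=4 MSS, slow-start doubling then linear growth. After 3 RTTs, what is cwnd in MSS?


RTT 0: cwnd = 1 MSS (initial)
RTT 1: cwnd = 2 MSS (slow start, doubled)
RTT 2: cwnd = 4 MSS (slow start, doubled)
RTT 3: cwnd = 5 MSS (congestion avoidance, +1)

5


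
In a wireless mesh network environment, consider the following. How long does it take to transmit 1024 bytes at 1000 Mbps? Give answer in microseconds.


Given: packet = 1024 bytes, bandwidth = 1000 Mbps
Packet in bits = 1024 * 8 = 8192 bits
Bandwidth = 1000 * 10^6 = 1000000000 bps
Time = 8192 / 1000000000 seconds
Time in us = 8192 * 10^6 / 1000000000 = 8.192

8.192


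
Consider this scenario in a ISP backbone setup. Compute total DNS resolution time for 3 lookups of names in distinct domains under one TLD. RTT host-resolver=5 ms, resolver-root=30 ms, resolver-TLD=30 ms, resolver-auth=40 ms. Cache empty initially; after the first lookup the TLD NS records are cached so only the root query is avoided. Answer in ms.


Lookup 1 (cold cache): local + root + TLD + auth = 5 + 30 + 30 + 40 = 105 ms
Lookups 2..3 (TLD NS cached -> skip root; new domain -> still ask TLD and auth): local + TLD + auth = 5 + 30 + 40 = 75 ms each
Remaining 2 lookups: 2 * 75 = 150 ms
Total = 105 + 150 = 255 ms

255


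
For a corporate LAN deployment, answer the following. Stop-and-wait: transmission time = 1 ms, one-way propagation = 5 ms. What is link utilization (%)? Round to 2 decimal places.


Given: Ttrans = 1 ms, Tprop = 5 ms
RTT = 2 * Tprop = 2 * 5 = 10 ms
U = Ttrans / (Ttrans + RTT)
U = 1 / (1 + 10)
U = 1 / 11 = 0.090909
U% = 9.09%

9.09


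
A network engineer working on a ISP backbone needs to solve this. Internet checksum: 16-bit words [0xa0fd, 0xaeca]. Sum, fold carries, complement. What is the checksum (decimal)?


Given words: [0xa0fd, 0xaeca]
Step 1: Sum all words
Raw sum = 41213 + 44746 = 85959
Step 2: Fold carry: (20423 + 1) = 20424
One's complement = ~20424 & 0xFFFF = 45111

45111


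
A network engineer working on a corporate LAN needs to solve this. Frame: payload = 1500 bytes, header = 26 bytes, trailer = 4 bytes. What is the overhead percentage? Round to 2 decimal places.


Given: payload = 1500 B, header = 26 B, trailer = 4 B
Overhead bytes = header + trailer = 26 + 4 = 30
Total frame = payload + overhead = 1500 + 30 = 1530
Overhead % = 30 / 1530 * 100 = 1.9608% -> 1.96% (2 dp)

1.96


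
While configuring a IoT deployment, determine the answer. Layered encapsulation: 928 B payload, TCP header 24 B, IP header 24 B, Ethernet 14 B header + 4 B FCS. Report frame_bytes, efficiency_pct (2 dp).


TCP segment = 928 + 24 = 952 B
IP packet = 952 + 24 = 976 B
Ethernet frame = 976 + 14 + 4 = 994 B
Efficiency = app / frame = 928 / 994 = 0.933602 = 93.3602% -> 93.36% (2 dp)

994, 93.36


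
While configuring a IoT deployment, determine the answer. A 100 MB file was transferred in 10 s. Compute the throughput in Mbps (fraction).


Given: file = 100 MB, time = 10 s
File in Mb = 100 * 8 = 800 Mb
Throughput = 800 / 10 Mbps
Throughput = 80 Mbps

80


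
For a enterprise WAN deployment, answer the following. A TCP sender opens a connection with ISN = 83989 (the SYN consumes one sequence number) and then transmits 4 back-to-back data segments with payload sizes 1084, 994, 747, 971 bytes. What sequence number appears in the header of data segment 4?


The SYN occupies sequence number ISN = 83989, so the first data byte is ISN + 1 = 83990.
SEQ of data segment i = (ISN + 1) + sum of payload sizes of segments 1..i-1.
Segment 1: SEQ = 83990, payload = 1084 bytes
Segment 2: SEQ = 85074, payload = 994 bytes
Segment 3: SEQ = 86068, payload = 747 bytes
Segment 4: SEQ = 86815, payload = 971 bytes
SEQ of segment 4 = 83990 + 1084 + 994 + 747 = 86815

86815


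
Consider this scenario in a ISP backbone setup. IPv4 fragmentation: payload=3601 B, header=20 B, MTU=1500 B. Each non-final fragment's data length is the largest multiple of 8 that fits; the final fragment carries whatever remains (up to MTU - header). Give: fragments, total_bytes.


Max data per non-final fragment = floor((MTU - header)/8)*8 = floor((1500 - 20)/8)*8 = floor(1480/8)*8 = 1480 B
Final fragment needs no 8-byte alignment: it can carry up to MTU - header = 1480 B
Non-final fragments needed = ceil((payload - 1480) / 1480) = ceil(2121/1480) = ceil(1.4331) = 2
Number of fragments = 2 + 1 = 3
Fragment sizes (data): 2 * 1480 B + 641 B (last, 641 <= 1480 OK)
Total bytes sent = payload + n_frags * header = 3601 + 3*20 = 3601 + 60 = 3661 B

3, 3661


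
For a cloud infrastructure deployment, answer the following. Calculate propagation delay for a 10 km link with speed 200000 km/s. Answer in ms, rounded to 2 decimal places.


Given: distance = 10 km, speed = 200000 km/s
Delay = distance / speed = 10 / 200000 seconds
Delay in ms = 10 * 1000 / 200000
Delay = 0.0500 ms
Rounded to 2 dp = 0.05 ms

0.05


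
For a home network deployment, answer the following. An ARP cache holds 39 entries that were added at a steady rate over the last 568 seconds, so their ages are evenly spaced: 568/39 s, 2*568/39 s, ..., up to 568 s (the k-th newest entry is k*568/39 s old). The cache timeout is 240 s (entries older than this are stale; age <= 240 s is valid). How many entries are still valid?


Ages are k * 568/39 s for k = 1..39 (spacing = 14.5641 s).
Entry k is valid iff k * 568/39 <= 240 iff k <= 39 * 240 / 568 = 16.4789
n_valid = floor(16.4789) = 16
(n_stale = 39 - 16 = 23)

16


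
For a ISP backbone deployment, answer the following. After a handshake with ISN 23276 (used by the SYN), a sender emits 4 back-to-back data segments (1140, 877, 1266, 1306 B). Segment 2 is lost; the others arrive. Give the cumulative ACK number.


SYN uses sequence number 23276; first data byte = ISN + 1 = 23277.
Segment 1: SEQ = 23277, len = 1140 B, covers [23277, 24416]
Segment 2: SEQ = 24417, len = 877 B, covers [24417, 25293] [LOST]
Segment 3: SEQ = 25294, len = 1266 B, covers [25294, 26559]
Segment 4: SEQ = 26560, len = 1306 B, covers [26560, 27865]
In-order data received: bytes [23277, 24416] (segments 1..1).
Segment 2 missing -> gap begins at byte 24417; later segments buffered out of order.
Cumulative ACK = next expected in-order byte = 23277 + 1140 = 24417

24417


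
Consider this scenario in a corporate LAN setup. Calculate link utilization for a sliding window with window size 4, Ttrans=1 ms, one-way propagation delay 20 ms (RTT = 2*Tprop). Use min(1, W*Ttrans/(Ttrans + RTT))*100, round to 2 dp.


Given: W = 4, Ttrans = 1 ms, RTT = 40 ms (= 2 * Tprop, Tprop = 20 ms)
Cycle time = Ttrans + RTT = 1 + 40 = 41 ms (first packet sent until its ACK returns)
W * Ttrans = 4 * 1 = 4 ms of sending per cycle
W * Ttrans / (Ttrans + RTT) = 4 / 41 = 0.097561
U = min(1, 0.097561) = 0.097561
U% = 9.76%

9.76


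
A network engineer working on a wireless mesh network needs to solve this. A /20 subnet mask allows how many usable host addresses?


Given: subnet mask /20
Host bits = 32 - 20 = 12
Total addresses = 2^12 = 4096
Usable hosts = 4096 - 2 (network + broadcast) = 4094

4094


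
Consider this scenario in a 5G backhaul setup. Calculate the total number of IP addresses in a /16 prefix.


Given: CIDR prefix /16
Host bits = 32 - 16 = 16
Total addresses = 2^16 = 65536

65536


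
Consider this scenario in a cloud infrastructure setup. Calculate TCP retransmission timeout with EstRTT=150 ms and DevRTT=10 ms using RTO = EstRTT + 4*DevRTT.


Given: EstRTT = 150 ms, DevRTT = 10 ms
Timeout = EstRTT + 4 * DevRTT
4 * DevRTT = 4 * 10 = 40
Timeout = 150 + 40 = 190 ms

190


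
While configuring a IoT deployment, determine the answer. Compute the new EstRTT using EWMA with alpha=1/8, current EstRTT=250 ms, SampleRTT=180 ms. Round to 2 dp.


Given: EstRTT = 250 ms, SampleRTT = 180 ms, alpha = 1/8
New EstRTT = (1 - alpha) * EstRTT + alpha * SampleRTT
(7/8) * 250 = 218.75
(1/8) * 180 = 22.5
New EstRTT = 218.75 + 22.5 = 241.25 ms -> 241.25 ms (2 dp)

241.25


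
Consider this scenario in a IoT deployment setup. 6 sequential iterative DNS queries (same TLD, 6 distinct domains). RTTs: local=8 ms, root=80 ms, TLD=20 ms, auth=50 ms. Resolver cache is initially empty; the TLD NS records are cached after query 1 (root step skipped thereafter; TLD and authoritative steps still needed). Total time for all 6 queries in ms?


Lookup 1 (cold cache): local + root + TLD + auth = 8 + 80 + 20 + 50 = 158 ms
Lookups 2..6 (TLD NS cached -> skip root; new domain -> still ask TLD and auth): local + TLD + auth = 8 + 20 + 50 = 78 ms each
Remaining 5 lookups: 5 * 78 = 390 ms
Total = 158 + 390 = 548 ms

548


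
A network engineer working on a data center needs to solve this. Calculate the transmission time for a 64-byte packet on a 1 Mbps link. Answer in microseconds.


Given: packet = 64 bytes, bandwidth = 1 Mbps
Packet in bits = 64 * 8 = 512 bits
Bandwidth = 1 * 10^6 = 1000000 bps
Time = 512 / 1000000 seconds
Time in us = 512 * 10^6 / 1000000 = 512

512


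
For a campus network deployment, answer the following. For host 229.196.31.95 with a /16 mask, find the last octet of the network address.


Given: IP = 229.196.31.95, prefix = /16
Subnet mask = 255.255.0.0
Last octet of IP: 95
Last octet of mask: 0
Network last octet = 95 AND 0 = 0

0


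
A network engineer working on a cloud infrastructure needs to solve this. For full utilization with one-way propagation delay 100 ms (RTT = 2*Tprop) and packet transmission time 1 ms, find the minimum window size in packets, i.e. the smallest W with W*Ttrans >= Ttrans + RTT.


Given: Ttrans = 1 ms, RTT = 200 ms (= 2 * Tprop, Tprop = 100 ms)
Time until first ACK returns = Ttrans + RTT = 1 + 200 = 201 ms
Need W * Ttrans >= Ttrans + RTT  ->  W >= (Ttrans + RTT) / Ttrans
(Ttrans + RTT) / Ttrans = 201 / 1 = 201
W_min = ceil(201) = 201

201


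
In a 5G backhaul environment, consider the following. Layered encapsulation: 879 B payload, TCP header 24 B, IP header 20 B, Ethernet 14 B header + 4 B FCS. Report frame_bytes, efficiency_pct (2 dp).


TCP segment = 879 + 24 = 903 B
IP packet = 903 + 20 = 923 B
Ethernet frame = 923 + 14 + 4 = 941 B
Efficiency = app / frame = 879 / 941 = 0.934113 = 93.4113% -> 93.41% (2 dp)

941, 93.41


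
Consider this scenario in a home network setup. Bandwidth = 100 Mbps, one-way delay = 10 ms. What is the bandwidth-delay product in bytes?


Given: bandwidth = 100 Mbps, delay = 10 ms
BDP in bits = 100 * 10^6 * 10 / 1000
BDP in bits = 1000000
BDP in bytes = 1000000 / 8 = 125000

125000


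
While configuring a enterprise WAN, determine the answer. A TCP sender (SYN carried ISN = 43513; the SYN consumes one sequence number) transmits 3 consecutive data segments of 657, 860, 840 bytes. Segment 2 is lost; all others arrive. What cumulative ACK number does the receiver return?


SYN uses sequence number 43513; first data byte = ISN + 1 = 43514.
Segment 1: SEQ = 43514, len = 657 B, covers [43514, 44170]
Segment 2: SEQ = 44171, len = 860 B, covers [44171, 45030] [LOST]
Segment 3: SEQ = 45031, len = 840 B, covers [45031, 45870]
In-order data received: bytes [43514, 44170] (segments 1..1).
Segment 2 missing -> gap begins at byte 44171; later segments buffered out of order.
Cumulative ACK = next expected in-order byte = 43514 + 657 = 44171

44171


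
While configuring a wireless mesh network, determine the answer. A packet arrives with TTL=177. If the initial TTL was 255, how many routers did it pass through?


Given: initial TTL = 255, received TTL = 177
Hops = initial TTL - received TTL
Hops = 255 - 177 = 78

78


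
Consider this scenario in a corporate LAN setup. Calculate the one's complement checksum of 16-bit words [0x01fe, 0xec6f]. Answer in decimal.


Given words: [0x01fe, 0xec6f]
Step 1: Sum all words
Raw sum = 510 + 60527 = 61037
One's complement = ~61037 & 0xFFFF = 4498

4498


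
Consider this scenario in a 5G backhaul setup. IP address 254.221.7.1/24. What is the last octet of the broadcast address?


Given: IP = 254.221.7.1, prefix = /24
Host bits = 32 - 24 = 8
Network last octet = 1 AND mask = 0
Host part size = 2^8 - 1 = 255
Broadcast last octet = 0 OR 255 = 255

255


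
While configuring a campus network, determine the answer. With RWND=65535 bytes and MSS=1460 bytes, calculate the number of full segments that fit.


Given: RWND = 65535 bytes, MSS = 1460 bytes
Full segments = floor(RWND / MSS)
Full segments = floor(65535 / 1460)
Full segments = floor(44.887) = 44

44


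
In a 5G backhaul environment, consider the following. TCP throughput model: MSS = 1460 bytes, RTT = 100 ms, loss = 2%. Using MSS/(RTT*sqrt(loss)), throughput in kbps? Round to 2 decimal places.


Given: MSS = 1460 bytes, RTT = 100 ms, loss = 2%
RTT in seconds = 100 / 1000 = 0.1
Loss rate = 2% = 0.02
sqrt(loss) = sqrt(0.02) = 0.141421356237
Throughput (bytes/s) = 1460 / (0.1 * 0.141421356237) = 103237.5901
Throughput (kbps) = 103237.5901 * 8 / 1000 = 825.900720 -> 825.90 kbps (2 dp)

825.90


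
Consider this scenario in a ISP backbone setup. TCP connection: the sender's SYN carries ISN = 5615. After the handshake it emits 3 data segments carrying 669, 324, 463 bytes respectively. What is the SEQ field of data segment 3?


The SYN occupies sequence number ISN = 5615, so the first data byte is ISN + 1 = 5616.
SEQ of data segment i = (ISN + 1) + sum of payload sizes of segments 1..i-1.
Segment 1: SEQ = 5616, payload = 669 bytes
Segment 2: SEQ = 6285, payload = 324 bytes
Segment 3: SEQ = 6609, payload = 463 bytes
SEQ of segment 3 = 5616 + 669 + 324 = 6609

6609


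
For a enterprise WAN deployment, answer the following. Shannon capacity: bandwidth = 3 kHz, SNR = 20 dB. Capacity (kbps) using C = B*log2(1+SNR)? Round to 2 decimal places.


Given: B = 3 kHz, SNR = 20 dB
SNR linear = 10^(20/10) = 100
1 + SNR = 101
log2(101) = 6.6582114828
C = 3 * 1000 * 6.6582114828 = 19974.6344 bps
C = 19.974634 kbps -> 19.97 kbps (2 dp)

19.97


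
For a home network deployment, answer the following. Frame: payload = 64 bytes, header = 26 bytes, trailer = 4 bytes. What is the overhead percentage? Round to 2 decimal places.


Given: payload = 64 B, header = 26 B, trailer = 4 B
Overhead bytes = header + trailer = 26 + 4 = 30
Total frame = payload + overhead = 64 + 30 = 94
Overhead % = 30 / 94 * 100 = 31.9149% -> 31.91% (2 dp)

31.91


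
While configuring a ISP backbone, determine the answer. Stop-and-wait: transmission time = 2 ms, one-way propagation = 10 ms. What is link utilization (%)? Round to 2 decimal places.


Given: Ttrans = 2 ms, Tprop = 10 ms
RTT = 2 * Tprop = 2 * 10 = 20 ms
U = Ttrans / (Ttrans + RTT)
U = 2 / (2 + 20)
U = 2 / 22 = 0.090909
U% = 9.09%

9.09


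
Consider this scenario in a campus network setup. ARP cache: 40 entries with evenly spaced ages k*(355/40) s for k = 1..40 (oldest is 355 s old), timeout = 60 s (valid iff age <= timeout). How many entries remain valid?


Ages are k * 355/40 s for k = 1..40 (spacing = 8.8750 s).
Entry k is valid iff k * 355/40 <= 60 iff k <= 40 * 60 / 355 = 6.7606
n_valid = floor(6.7606) = 6
(n_stale = 40 - 6 = 34)

6


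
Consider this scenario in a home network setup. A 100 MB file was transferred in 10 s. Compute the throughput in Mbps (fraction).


Given: file = 100 MB, time = 10 s
File in Mb = 100 * 8 = 800 Mb
Throughput = 800 / 10 Mbps
Throughput = 80 Mbps

80


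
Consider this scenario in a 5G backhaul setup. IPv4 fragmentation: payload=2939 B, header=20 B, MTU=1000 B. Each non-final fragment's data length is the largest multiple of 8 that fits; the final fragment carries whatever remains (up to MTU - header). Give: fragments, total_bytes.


Max data per non-final fragment = floor((MTU - header)/8)*8 = floor((1000 - 20)/8)*8 = floor(980/8)*8 = 976 B
Final fragment needs no 8-byte alignment: it can carry up to MTU - header = 980 B
Non-final fragments needed = ceil((payload - 980) / 976) = ceil(1959/976) = ceil(2.0072) = 3
Number of fragments = 3 + 1 = 4
Fragment sizes (data): 3 * 976 B + 11 B (last, 11 <= 980 OK)
Total bytes sent = payload + n_frags * header = 2939 + 4*20 = 2939 + 80 = 3019 B

4, 3019


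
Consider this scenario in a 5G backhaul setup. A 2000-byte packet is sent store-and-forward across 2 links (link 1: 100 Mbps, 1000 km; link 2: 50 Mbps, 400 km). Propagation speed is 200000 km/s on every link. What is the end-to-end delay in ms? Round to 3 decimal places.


Packet = 2000 bytes = 16000 bits. Store-and-forward: sum (t_trans + t_prop) per link.
Link 1: t_trans = 16000/(100*10^6) s = 0.1600 ms; t_prop = 1000/200000 s = 5.0000 ms; subtotal = 5.1600 ms
Link 2: t_trans = 16000/(50*10^6) s = 0.3200 ms; t_prop = 400/200000 s = 2.0000 ms; subtotal = 2.3200 ms
End-to-end = 5.1600 + 2.3200 = 7.4800 ms -> 7.480 ms (3 dp)

7.480


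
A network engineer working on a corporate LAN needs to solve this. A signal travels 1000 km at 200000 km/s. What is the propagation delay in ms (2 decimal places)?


Given: distance = 1000 km, speed = 200000 km/s
Delay = distance / speed = 1000 / 200000 seconds
Delay in ms = 1000 * 1000 / 200000
Delay = 5.0000 ms
Rounded to 2 dp = 5.00 ms

5.00


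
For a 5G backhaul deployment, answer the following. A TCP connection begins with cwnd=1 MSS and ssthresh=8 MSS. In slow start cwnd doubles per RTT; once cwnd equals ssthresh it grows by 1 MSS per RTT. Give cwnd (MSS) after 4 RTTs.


RTT 0: cwnd = 1 MSS (initial)
RTT 1: cwnd = 2 MSS (slow start, doubled)
RTT 2: cwnd = 4 MSS (slow start, doubled)
RTT 3: cwnd = 8 MSS (slow start, doubled)
RTT 4: cwnd = 9 MSS (congestion avoidance, +1)

9


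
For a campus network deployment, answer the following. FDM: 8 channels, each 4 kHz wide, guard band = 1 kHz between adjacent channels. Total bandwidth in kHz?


Given: 8 channels, 4 kHz each, guard = 1 kHz
Channel bandwidth = 8 * 4 = 32 kHz
Guard bands = 7 gaps * 1 kHz = 7 kHz
Total = 32 + 7 = 39 kHz

39


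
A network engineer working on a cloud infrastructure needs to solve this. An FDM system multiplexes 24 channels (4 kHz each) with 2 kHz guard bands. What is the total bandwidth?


Given: 24 channels, 4 kHz each, guard = 2 kHz
Channel bandwidth = 24 * 4 = 96 kHz
Guard bands = 23 gaps * 2 kHz = 46 kHz
Total = 96 + 46 = 142 kHz

142


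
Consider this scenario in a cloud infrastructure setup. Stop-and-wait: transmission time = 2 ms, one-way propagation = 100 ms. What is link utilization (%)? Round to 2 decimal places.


Given: Ttrans = 2 ms, Tprop = 100 ms
RTT = 2 * Tprop = 2 * 100 = 200 ms
U = Ttrans / (Ttrans + RTT)
U = 2 / (2 + 200)
U = 2 / 202 = 0.009901
U% = 0.99%

0.99


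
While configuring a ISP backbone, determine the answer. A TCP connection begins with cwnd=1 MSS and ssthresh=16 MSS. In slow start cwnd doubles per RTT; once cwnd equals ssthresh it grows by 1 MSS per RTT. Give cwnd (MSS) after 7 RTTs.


RTT 0: cwnd = 1 MSS (initial)
RTT 1: cwnd = 2 MSS (slow start, doubled)
RTT 2: cwnd = 4 MSS (slow start, doubled)
RTT 3: cwnd = 8 MSS (slow start, doubled)
RTT 4: cwnd = 16 MSS (slow start, doubled)
RTT 5: cwnd = 17 MSS (congestion avoidance, +1)
RTT 6: cwnd = 18 MSS (congestion avoidance, +1)
RTT 7: cwnd = 19 MSS (congestion avoidance, +1)

19


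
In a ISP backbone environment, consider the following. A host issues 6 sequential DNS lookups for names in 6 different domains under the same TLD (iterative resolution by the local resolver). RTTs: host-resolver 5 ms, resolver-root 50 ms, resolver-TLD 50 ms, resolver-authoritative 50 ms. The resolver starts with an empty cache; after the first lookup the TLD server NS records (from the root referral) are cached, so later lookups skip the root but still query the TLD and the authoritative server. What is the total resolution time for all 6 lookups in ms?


Lookup 1 (cold cache): local + root + TLD + auth = 5 + 50 + 50 + 50 = 155 ms
Lookups 2..6 (TLD NS cached -> skip root; new domain -> still ask TLD and auth): local + TLD + auth = 5 + 50 + 50 = 105 ms each
Remaining 5 lookups: 5 * 105 = 525 ms
Total = 155 + 525 = 680 ms

680


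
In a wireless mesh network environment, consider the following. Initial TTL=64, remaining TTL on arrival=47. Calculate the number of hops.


Given: initial TTL = 64, received TTL = 47
Hops = initial TTL - received TTL
Hops = 64 - 47 = 17

17


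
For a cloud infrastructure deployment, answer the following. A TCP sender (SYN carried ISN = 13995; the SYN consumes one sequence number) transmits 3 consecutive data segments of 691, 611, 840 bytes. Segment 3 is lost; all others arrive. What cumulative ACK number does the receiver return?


SYN uses sequence number 13995; first data byte = ISN + 1 = 13996.
Segment 1: SEQ = 13996, len = 691 B, covers [13996, 14686]
Segment 2: SEQ = 14687, len = 611 B, covers [14687, 15297]
Segment 3: SEQ = 15298, len = 840 B, covers [15298, 16137] [LOST]
In-order data received: bytes [13996, 15297] (segments 1..2).
Segment 3 missing -> gap begins at byte 15298.
Cumulative ACK = next expected in-order byte = 13996 + 691 + 611 = 15298

15298


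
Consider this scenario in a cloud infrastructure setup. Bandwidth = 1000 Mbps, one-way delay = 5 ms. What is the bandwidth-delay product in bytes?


Given: bandwidth = 1000 Mbps, delay = 5 ms
BDP in bits = 1000 * 10^6 * 5 / 1000
BDP in bits = 5000000
BDP in bytes = 5000000 / 8 = 625000

625000


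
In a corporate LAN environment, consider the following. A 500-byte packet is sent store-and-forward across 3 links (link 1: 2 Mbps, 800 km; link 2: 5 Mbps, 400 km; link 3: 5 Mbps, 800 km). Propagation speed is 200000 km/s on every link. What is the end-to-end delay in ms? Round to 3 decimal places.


Packet = 500 bytes = 4000 bits. Store-and-forward: sum (t_trans + t_prop) per link.
Link 1: t_trans = 4000/(2*10^6) s = 2.0000 ms; t_prop = 800/200000 s = 4.0000 ms; subtotal = 6.0000 ms
Link 2: t_trans = 4000/(5*10^6) s = 0.8000 ms; t_prop = 400/200000 s = 2.0000 ms; subtotal = 2.8000 ms
Link 3: t_trans = 4000/(5*10^6) s = 0.8000 ms; t_prop = 800/200000 s = 4.0000 ms; subtotal = 4.8000 ms
End-to-end = 6.0000 + 2.8000 + 4.8000 = 13.6000 ms -> 13.600 ms (3 dp)

13.600


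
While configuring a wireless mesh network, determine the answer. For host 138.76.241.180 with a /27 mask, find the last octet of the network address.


Given: IP = 138.76.241.180, prefix = /27
Subnet mask = 255.255.255.224
Last octet of IP: 180
Last octet of mask: 224
Network last octet = 180 AND 224 = 160

160


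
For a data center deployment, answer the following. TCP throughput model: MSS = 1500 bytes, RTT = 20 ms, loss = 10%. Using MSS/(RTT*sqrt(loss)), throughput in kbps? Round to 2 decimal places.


Given: MSS = 1500 bytes, RTT = 20 ms, loss = 10%
RTT in seconds = 20 / 1000 = 0.02
Loss rate = 10% = 0.1
sqrt(loss) = sqrt(0.1) = 0.316227766017
Throughput (bytes/s) = 1500 / (0.02 * 0.316227766017) = 237170.8245
Throughput (kbps) = 237170.8245 * 8 / 1000 = 1897.366596 -> 1897.37 kbps (2 dp)

1897.37


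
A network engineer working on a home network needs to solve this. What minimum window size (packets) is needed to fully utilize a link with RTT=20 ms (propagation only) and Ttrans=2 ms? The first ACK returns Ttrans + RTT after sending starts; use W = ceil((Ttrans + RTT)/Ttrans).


Given: Ttrans = 2 ms, RTT = 20 ms (= 2 * Tprop, Tprop = 10 ms)
Time until first ACK returns = Ttrans + RTT = 2 + 20 = 22 ms
Need W * Ttrans >= Ttrans + RTT  ->  W >= (Ttrans + RTT) / Ttrans
(Ttrans + RTT) / Ttrans = 22 / 2 = 11
W_min = ceil(11) = 11

11


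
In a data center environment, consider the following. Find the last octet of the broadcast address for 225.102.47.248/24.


Given: IP = 225.102.47.248, prefix = /24
Host bits = 32 - 24 = 8
Network last octet = 248 AND mask = 0
Host part size = 2^8 - 1 = 255
Broadcast last octet = 0 OR 255 = 255

255


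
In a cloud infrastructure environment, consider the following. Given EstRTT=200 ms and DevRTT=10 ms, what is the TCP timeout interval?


Given: EstRTT = 200 ms, DevRTT = 10 ms
Timeout = EstRTT + 4 * DevRTT
4 * DevRTT = 4 * 10 = 40
Timeout = 200 + 40 = 240 ms

240


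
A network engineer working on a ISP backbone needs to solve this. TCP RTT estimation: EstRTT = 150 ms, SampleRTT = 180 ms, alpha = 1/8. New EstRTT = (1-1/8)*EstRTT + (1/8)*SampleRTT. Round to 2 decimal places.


Given: EstRTT = 150 ms, SampleRTT = 180 ms, alpha = 1/8
New EstRTT = (1 - alpha) * EstRTT + alpha * SampleRTT
(7/8) * 150 = 131.25
(1/8) * 180 = 22.5
New EstRTT = 131.25 + 22.5 = 153.75 ms -> 153.75 ms (2 dp)

153.75


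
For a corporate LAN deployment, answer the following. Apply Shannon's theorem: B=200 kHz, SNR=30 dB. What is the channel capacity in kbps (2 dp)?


Given: B = 200 kHz, SNR = 30 dB
SNR linear = 10^(30/10) = 1000
1 + SNR = 1001
log2(1001) = 9.9672262588
C = 200 * 1000 * 9.9672262588 = 1993445.2518 bps
C = 1993.445252 kbps -> 1993.45 kbps (2 dp)

1993.45
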